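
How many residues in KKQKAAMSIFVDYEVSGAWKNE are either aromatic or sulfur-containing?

Aromatic: F, W, Y. Sulfur-containing: C, M.
Aromatic residues here: F10, Y13, W19 (3).
Sulfur-containing residues here: M7 (1).
The two groups share no amino acid, so total = 3 + 1 = 4.

4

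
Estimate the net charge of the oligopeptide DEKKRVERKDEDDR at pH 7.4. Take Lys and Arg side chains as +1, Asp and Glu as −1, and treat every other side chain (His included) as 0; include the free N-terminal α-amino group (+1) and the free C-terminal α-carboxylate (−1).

-1

Positive (K, R): K3, K4, R5, R8, K9, R14 → +6.
Negative (D, E): D1, E2, E7, D10, E11, D12, D13 → −7.
The N-terminus (+1) and C-terminus (−1) cancel.
Net charge = (+6) + (−7) = −1.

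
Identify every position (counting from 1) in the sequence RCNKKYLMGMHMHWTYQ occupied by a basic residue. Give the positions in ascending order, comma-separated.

K, R, and H are the three residues with basic side chains (ε-amine, guanidinium, and imidazole respectively).
Matching residues: R1, K4, K5, H11, H13.

1, 4, 5, 11, 13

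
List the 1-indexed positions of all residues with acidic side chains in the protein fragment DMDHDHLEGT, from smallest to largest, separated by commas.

Only D (aspartate) and E (glutamate) carry a side-chain carboxylic acid.
Matching residues: D1, D3, D5, E8.

1, 3, 5, 8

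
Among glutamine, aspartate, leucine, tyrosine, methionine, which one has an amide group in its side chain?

Asparagine (N) and glutamine (Q) have uncharged amide side chains.
Of the listed options, only glutamine belongs to this group.

glutamine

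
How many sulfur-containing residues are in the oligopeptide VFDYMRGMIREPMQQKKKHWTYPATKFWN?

3

Cysteine (C, thiol) and methionine (M, thioether) are the two sulfur-containing amino acids.
Matching residues: M5, M8, M13.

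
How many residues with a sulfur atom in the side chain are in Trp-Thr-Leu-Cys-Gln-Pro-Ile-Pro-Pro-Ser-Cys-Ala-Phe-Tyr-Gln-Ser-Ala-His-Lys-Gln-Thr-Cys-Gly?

3

The sulfur-bearing residues are cysteine (–SH) and methionine (–S–CH₃).
Matching residues: Cys4, Cys11, Cys22.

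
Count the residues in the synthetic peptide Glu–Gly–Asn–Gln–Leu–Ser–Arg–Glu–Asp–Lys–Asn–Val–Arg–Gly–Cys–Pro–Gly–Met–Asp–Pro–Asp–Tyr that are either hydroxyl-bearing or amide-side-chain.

5

Hydroxyl-bearing: S, T, Y. Amide-side-chain: N, Q.
Hydroxyl-bearing residues here: Ser6, Tyr22 (2).
Amide-side-chain residues here: Asn3, Gln4, Asn11 (3).
The two groups share no amino acid, so total = 2 + 3 = 5.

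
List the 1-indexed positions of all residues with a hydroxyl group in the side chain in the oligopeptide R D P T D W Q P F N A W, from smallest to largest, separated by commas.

The –OH-bearing residues are Ser, Thr (aliphatic alcohols), and Tyr (phenol).
Matching residues: T4.

4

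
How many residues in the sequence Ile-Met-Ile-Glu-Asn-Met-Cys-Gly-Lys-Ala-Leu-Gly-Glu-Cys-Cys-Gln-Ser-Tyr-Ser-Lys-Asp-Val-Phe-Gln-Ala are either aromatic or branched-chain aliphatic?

Aromatic: F, W, Y. Branched-chain aliphatic: I, L, V.
Aromatic residues here: Tyr18, Phe23 (2).
Branched-chain aliphatic residues here: Ile1, Ile3, Leu11, Val22 (4).
The two groups share no amino acid, so total = 2 + 4 = 6.

6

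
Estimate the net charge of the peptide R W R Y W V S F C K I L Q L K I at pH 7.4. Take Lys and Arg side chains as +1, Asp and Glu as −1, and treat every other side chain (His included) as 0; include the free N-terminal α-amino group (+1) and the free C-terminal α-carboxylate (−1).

Positive (K, R): R1, R3, K10, K15 → +4.
Negative (D, E): none → −0.
The N-terminus (+1) and C-terminus (−1) cancel.
Net charge = (+4) + (−0) = +4.

+4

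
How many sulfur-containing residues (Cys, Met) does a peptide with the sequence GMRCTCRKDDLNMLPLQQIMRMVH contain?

Matching residues: M2, C4, C6, M13, M20, M22.

6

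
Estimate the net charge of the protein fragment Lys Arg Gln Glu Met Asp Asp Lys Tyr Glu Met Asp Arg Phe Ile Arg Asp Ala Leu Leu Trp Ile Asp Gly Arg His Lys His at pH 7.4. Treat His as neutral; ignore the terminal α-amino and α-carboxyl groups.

Near pH 7.4, K and R contribute +1 each, D and E contribute −1 each, and every other side chain (His included, as stated) is uncharged.
Positive (K, R): Lys1, Arg2, Lys8, Arg13, Arg16, Arg25, Lys27 → +7.
Negative (D, E): Glu4, Asp6, Asp7, Glu10, Asp12, Asp17, Asp23 → −7.
Net charge = (+7) + (−7) = 0.

0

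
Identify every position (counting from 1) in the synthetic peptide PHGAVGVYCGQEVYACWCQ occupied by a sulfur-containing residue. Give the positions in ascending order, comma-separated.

Cysteine (C, thiol) and methionine (M, thioether) are the two sulfur-containing amino acids.
Matching residues: C9, C16, C18.

9, 16, 18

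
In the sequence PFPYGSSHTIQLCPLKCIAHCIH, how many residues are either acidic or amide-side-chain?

1

Acidic: D, E. Amide-side-chain: N, Q.
Acidic residues here: none (0).
Amide-side-chain residues here: Q11 (1).
The two groups share no amino acid, so total = 0 + 1 = 1.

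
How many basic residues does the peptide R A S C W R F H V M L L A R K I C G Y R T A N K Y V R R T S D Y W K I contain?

Lysine (K), arginine (R), and histidine (H) have basic, nitrogen-containing side chains.
Matching residues: R1, R6, H8, R14, K15, R20, K24, R27, R28, K34.

10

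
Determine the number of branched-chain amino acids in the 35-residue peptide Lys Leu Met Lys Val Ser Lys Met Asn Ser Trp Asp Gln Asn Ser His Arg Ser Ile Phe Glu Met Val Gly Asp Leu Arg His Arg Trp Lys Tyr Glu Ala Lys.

5

Valine (V), leucine (L), and isoleucine (I) are the branched-chain amino acids.
Matching residues: Leu2, Val5, Ile19, Val23, Leu26.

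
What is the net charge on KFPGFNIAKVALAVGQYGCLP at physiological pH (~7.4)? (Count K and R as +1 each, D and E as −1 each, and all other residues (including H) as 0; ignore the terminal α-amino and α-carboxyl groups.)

Positive (K, R): K1, K9 → +2.
Negative (D, E): none → −0.
Net charge = (+2) + (−0) = +2.

+2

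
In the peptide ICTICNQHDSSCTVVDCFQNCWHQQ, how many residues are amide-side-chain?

Only N (asparagine) and Q (glutamine) carry a side-chain carboxamide.
Matching residues: N6, Q7, Q19, N20, Q24, Q25.

6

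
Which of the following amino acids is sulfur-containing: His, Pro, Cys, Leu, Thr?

The sulfur-bearing residues are cysteine (–SH) and methionine (–S–CH₃).
Of the listed options, only Cys belongs to this group.

Cys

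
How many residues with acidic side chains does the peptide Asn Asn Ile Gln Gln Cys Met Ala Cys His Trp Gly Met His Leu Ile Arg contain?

0

Only D (aspartate) and E (glutamate) carry a side-chain carboxylic acid.
None of the 17 residues belong to this group.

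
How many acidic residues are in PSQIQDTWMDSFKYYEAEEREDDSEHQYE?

10

Aspartate (D) and glutamate (E) have carboxylic-acid side chains and are the acidic amino acids.
Matching residues: D6, D10, E16, E18, E19, E21, D22, D23, E25, E29.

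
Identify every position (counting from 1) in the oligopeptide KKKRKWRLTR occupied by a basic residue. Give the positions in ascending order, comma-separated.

1, 2, 3, 4, 5, 7, 10

K, R, and H are the three residues with basic side chains (ε-amine, guanidinium, and imidazole respectively).
Matching residues: K1, K2, K3, R4, K5, R7, R10.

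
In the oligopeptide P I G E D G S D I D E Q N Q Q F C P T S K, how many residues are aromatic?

The aromatic amino acids are Phe (F, benzyl), Trp (W, indole), and Tyr (Y, phenol).
Matching residues: F16.

1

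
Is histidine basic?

K, R, and H are the three residues with basic side chains (ε-amine, guanidinium, and imidazole respectively).
Histidine is in this group.

Yes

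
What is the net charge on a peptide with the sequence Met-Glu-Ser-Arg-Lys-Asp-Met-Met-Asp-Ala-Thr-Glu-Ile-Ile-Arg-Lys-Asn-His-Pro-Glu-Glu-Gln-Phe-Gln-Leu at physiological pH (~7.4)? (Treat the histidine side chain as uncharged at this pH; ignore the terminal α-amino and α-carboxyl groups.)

-2

At pH ~7.4 the Lys and Arg side chains are protonated (+1), the Asp and Glu side chains are deprotonated (−1), and with His taken as neutral all other side chains carry no charge.
Positive (K, R): Arg4, Lys5, Arg15, Lys16 → +4.
Negative (D, E): Glu2, Asp6, Asp9, Glu12, Glu20, Glu21 → −6.
Net charge = (+4) + (−6) = −2.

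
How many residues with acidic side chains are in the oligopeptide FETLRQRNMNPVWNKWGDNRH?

Aspartate (D) and glutamate (E) have carboxylic-acid side chains and are the acidic amino acids.
Matching residues: E2, D18.

2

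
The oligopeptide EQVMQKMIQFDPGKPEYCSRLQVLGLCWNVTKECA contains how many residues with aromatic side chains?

The aromatic amino acids are Phe (F, benzyl), Trp (W, indole), and Tyr (Y, phenol).
Matching residues: F10, Y17, W28.

3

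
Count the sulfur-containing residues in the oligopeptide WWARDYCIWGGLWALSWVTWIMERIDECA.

The sulfur-bearing residues are cysteine (–SH) and methionine (–S–CH₃).
Matching residues: C7, M22, C28.

3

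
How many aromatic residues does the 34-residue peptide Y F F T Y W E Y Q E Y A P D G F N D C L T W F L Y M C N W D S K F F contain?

14

F, W, and Y each carry an aromatic ring on the side chain.
Matching residues: Y1, F2, F3, Y5, W6, Y8, Y11, F16, W22, F23, Y25, W29, F33, F34.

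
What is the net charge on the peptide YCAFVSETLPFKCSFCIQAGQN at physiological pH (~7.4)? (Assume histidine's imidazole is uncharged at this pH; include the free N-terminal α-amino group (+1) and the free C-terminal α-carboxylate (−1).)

0

At pH ~7.4 the Lys and Arg side chains are protonated (+1), the Asp and Glu side chains are deprotonated (−1), and with His taken as neutral all other side chains carry no charge.
Positive (K, R): K12 → +1.
Negative (D, E): E7 → −1.
The N-terminus (+1) and C-terminus (−1) cancel.
Net charge = (+1) + (−1) = 0.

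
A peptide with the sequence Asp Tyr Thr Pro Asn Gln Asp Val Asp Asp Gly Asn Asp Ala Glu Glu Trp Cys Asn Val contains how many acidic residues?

7

The acidic residues are Asp (D) and Glu (E), whose side chains end in a carboxylate group.
Matching residues: Asp1, Asp7, Asp9, Asp10, Asp13, Glu15, Glu16.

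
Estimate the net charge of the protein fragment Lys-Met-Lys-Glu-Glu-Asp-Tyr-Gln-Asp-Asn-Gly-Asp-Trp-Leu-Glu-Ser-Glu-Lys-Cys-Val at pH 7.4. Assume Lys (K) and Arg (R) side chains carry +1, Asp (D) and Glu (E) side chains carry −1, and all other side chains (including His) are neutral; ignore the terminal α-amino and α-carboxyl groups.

-4

Positive (K, R): Lys1, Lys3, Lys18 → +3.
Negative (D, E): Glu4, Glu5, Asp6, Asp9, Asp12, Glu15, Glu17 → −7.
Net charge = (+3) + (−7) = −4.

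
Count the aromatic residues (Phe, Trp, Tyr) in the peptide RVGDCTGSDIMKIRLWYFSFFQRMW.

6

Matching residues: W16, Y17, F18, F20, F21, W25.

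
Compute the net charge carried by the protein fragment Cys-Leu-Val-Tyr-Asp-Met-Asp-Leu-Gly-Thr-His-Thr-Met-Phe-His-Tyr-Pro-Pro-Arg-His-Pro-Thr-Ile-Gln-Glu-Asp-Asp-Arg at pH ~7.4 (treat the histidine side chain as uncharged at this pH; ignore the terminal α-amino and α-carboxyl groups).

The side chains ionized at physiological pH are Lys/Arg (+1) and Asp/Glu (−1); with His treated as neutral, nothing else contributes.
Positive (K, R): Arg19, Arg28 → +2.
Negative (D, E): Asp5, Asp7, Glu25, Asp26, Asp27 → −5.
Net charge = (+2) + (−5) = −3.

-3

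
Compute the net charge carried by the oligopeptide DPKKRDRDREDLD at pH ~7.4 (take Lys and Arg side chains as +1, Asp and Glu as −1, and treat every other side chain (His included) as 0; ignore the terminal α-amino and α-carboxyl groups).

-1

Positive (K, R): K3, K4, R5, R7, R9 → +5.
Negative (D, E): D1, D6, D8, E10, D11, D13 → −6.
Net charge = (+5) + (−6) = −1.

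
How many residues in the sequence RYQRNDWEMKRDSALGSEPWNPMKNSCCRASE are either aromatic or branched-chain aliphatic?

Aromatic: F, W, Y. Branched-chain aliphatic: I, L, V.
Aromatic residues here: Y2, W7, W20 (3).
Branched-chain aliphatic residues here: L15 (1).
The two groups share no amino acid, so total = 3 + 1 = 4.

4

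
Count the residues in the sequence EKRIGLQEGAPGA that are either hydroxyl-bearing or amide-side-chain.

Hydroxyl-bearing: S, T, Y. Amide-side-chain: N, Q.
Hydroxyl-bearing residues here: none (0).
Amide-side-chain residues here: Q7 (1).
The two groups share no amino acid, so total = 0 + 1 = 1.

1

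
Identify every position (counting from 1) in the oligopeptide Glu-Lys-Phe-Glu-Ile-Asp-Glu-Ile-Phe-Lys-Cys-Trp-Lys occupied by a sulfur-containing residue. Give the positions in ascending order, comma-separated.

The sulfur-bearing residues are cysteine (–SH) and methionine (–S–CH₃).
Matching residues: Cys11.

11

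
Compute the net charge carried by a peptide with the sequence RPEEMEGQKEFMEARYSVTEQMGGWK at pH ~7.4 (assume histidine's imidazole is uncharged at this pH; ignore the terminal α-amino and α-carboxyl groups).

The side chains ionized at physiological pH are Lys/Arg (+1) and Asp/Glu (−1); with His treated as neutral, nothing else contributes.
Positive (K, R): R1, K9, R15, K26 → +4.
Negative (D, E): E3, E4, E6, E10, E13, E20 → −6.
Net charge = (+4) + (−6) = −2.

-2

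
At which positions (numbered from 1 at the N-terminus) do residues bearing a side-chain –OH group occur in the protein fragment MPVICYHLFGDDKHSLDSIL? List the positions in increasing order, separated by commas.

6, 15, 18

Serine (S), threonine (T), and tyrosine (Y) each carry a hydroxyl group on the side chain.
Matching residues: Y6, S15, S18.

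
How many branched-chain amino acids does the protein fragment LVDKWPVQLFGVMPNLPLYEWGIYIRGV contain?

Valine (V), leucine (L), and isoleucine (I) are the branched-chain amino acids.
Matching residues: L1, V2, V7, L9, V12, L16, L18, I23, I25, V28.

10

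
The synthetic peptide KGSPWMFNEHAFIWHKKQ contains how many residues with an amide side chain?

2

Only N (asparagine) and Q (glutamine) carry a side-chain carboxamide.
Matching residues: N8, Q18.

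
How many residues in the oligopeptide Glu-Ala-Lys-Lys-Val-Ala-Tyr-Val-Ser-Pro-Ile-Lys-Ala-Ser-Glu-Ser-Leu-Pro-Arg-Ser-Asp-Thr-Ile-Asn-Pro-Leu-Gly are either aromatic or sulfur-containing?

Aromatic: F, W, Y. Sulfur-containing: C, M.
Aromatic residues here: Tyr7 (1).
Sulfur-containing residues here: none (0).
The two groups share no amino acid, so total = 1 + 0 = 1.

1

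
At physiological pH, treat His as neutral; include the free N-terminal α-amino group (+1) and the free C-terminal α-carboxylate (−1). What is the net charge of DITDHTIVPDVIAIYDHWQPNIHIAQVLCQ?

The side chains ionized at physiological pH are Lys/Arg (+1) and Asp/Glu (−1); with His treated as neutral, nothing else contributes.
Positive (K, R): none → +0.
Negative (D, E): D1, D4, D10, D16 → −4.
The N-terminus (+1) and C-terminus (−1) cancel.
Net charge = (+0) + (−4) = −4.

-4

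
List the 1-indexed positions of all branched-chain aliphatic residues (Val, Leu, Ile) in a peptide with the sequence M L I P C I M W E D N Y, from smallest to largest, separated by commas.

Matching residues: L2, I3, I6.

2, 3, 6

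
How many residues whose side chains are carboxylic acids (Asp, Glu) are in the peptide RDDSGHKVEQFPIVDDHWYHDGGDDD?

9

Matching residues: D2, D3, E9, D15, D16, D21, D24, D25, D26.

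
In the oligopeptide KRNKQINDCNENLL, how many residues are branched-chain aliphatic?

3

The BCAAs are Val, Leu, and Ile — aliphatic side chains with a branch point.
Matching residues: I6, L13, L14.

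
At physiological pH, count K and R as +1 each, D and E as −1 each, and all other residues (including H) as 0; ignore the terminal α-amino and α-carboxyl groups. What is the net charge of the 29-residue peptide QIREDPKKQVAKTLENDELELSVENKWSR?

-1

Positive (K, R): R3, K7, K8, K12, K26, R29 → +6.
Negative (D, E): E4, D5, E15, D17, E18, E20, E24 → −7.
Net charge = (+6) + (−7) = −1.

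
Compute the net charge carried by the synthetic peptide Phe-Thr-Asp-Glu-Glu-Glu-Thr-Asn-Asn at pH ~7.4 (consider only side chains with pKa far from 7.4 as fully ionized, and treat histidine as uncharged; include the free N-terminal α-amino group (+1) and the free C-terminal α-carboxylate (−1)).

At pH ~7.4 the Lys and Arg side chains are protonated (+1), the Asp and Glu side chains are deprotonated (−1), and with His taken as neutral all other side chains carry no charge.
Positive (K, R): none → +0.
Negative (D, E): Asp3, Glu4, Glu5, Glu6 → −4.
The N-terminus (+1) and C-terminus (−1) cancel.
Net charge = (+0) + (−4) = −4.

-4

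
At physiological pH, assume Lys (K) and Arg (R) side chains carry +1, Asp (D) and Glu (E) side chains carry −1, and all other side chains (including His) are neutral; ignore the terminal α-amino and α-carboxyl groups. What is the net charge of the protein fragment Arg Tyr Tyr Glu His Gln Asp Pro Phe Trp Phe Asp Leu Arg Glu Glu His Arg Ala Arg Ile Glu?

Positive (K, R): Arg1, Arg14, Arg18, Arg20 → +4.
Negative (D, E): Glu4, Asp7, Asp12, Glu15, Glu16, Glu22 → −6.
Net charge = (+4) + (−6) = −2.

-2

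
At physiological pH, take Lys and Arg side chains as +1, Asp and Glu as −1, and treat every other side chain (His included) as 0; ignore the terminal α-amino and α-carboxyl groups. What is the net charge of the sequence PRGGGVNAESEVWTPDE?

Positive (K, R): R2 → +1.
Negative (D, E): E9, E11, D16, E17 → −4.
Net charge = (+1) + (−4) = −3.

-3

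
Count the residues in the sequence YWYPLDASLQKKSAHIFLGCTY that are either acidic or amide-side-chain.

2

Acidic: D, E. Amide-side-chain: N, Q.
Acidic residues here: D6 (1).
Amide-side-chain residues here: Q10 (1).
The two groups share no amino acid, so total = 1 + 1 = 2.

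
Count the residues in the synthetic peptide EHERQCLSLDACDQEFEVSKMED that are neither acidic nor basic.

Acidic: D, E. Basic: K, R, H. All other residues are neither.
Matching residues: Q5, C6, L7, S8, L9, A11, C12, Q14, F16, V18, S19, M21.

12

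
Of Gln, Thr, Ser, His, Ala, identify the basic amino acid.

K, R, and H are the three residues with basic side chains (ε-amine, guanidinium, and imidazole respectively).
Of the listed options, only His belongs to this group.

His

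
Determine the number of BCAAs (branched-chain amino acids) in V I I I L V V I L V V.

11

The BCAAs are Val, Leu, and Ile — aliphatic side chains with a branch point.
Matching residues: V1, I2, I3, I4, L5, V6, V7, I8, L9, V10, V11.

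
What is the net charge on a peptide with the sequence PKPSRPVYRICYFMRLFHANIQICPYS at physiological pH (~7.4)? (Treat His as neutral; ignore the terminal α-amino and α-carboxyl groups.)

+4

At pH ~7.4 the Lys and Arg side chains are protonated (+1), the Asp and Glu side chains are deprotonated (−1), and with His taken as neutral all other side chains carry no charge.
Positive (K, R): K2, R5, R9, R15 → +4.
Negative (D, E): none → −0.
Net charge = (+4) + (−0) = +4.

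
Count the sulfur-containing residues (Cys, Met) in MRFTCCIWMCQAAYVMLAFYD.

6

Matching residues: M1, C5, C6, M9, C10, M16.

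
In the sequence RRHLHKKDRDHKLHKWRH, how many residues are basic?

13

Lysine (K), arginine (R), and histidine (H) have basic, nitrogen-containing side chains.
Matching residues: R1, R2, H3, H5, K6, K7, R9, H11, K12, H14, K15, R17, H18.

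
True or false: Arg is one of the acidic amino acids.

Only D (aspartate) and E (glutamate) carry a side-chain carboxylic acid.
Arginine is not in this group.

False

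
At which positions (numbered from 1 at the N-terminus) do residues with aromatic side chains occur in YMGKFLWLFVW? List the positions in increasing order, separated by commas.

The aromatic amino acids are Phe (F, benzyl), Trp (W, indole), and Tyr (Y, phenol).
Matching residues: Y1, F5, W7, F9, W11.

1, 5, 7, 9, 11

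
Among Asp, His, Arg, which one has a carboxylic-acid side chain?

Aspartate (D) and glutamate (E) have carboxylic-acid side chains and are the acidic amino acids.
Of the listed options, only Asp belongs to this group.

Asp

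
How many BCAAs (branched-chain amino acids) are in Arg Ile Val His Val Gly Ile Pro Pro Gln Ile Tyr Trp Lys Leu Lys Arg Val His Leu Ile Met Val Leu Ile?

The BCAAs are Val, Leu, and Ile — aliphatic side chains with a branch point.
Matching residues: Ile2, Val3, Val5, Ile7, Ile11, Leu15, Val18, Leu20, Ile21, Val23, Leu24, Ile25.

12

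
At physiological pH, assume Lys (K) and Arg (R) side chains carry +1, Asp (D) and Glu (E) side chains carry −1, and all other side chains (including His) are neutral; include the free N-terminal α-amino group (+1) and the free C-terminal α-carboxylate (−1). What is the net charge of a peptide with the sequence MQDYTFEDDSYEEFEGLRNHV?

Positive (K, R): R18 → +1.
Negative (D, E): D3, E7, D8, D9, E12, E13, E15 → −7.
The N-terminus (+1) and C-terminus (−1) cancel.
Net charge = (+1) + (−7) = −6.

-6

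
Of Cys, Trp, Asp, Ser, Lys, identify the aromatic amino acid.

F, W, and Y each carry an aromatic ring on the side chain.
Of the listed options, only Trp belongs to this group.

Trp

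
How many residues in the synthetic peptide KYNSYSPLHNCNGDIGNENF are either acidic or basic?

Acidic: D, E. Basic: H, K, R.
Acidic residues here: D14, E18 (2).
Basic residues here: K1, H9 (2).
The two groups share no amino acid, so total = 2 + 2 = 4.

4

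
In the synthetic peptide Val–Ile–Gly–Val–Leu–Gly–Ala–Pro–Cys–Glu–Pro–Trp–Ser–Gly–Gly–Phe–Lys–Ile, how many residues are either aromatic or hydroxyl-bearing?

Aromatic: F, W, Y. Hydroxyl-bearing: S, T, Y.
Aromatic residues here: Trp12, Phe16 (2).
Hydroxyl-bearing residues here: Ser13 (1).
(Y belongs to both groups, but none appear in this sequence.) Total = 2 + 1 = 3.

3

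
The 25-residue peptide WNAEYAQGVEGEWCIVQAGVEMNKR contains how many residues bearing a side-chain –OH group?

S, T, and Y are the three residues with a side-chain hydroxyl.
Matching residues: Y5.

1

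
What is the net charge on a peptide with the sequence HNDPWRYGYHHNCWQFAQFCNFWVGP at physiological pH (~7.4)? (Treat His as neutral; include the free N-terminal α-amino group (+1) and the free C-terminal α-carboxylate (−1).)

The side chains ionized at physiological pH are Lys/Arg (+1) and Asp/Glu (−1); with His treated as neutral, nothing else contributes.
Positive (K, R): R6 → +1.
Negative (D, E): D3 → −1.
The N-terminus (+1) and C-terminus (−1) cancel.
Net charge = (+1) + (−1) = 0.

0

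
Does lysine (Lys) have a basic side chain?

Yes

The basic amino acids are Lys (K), Arg (R), and His (H).
Lysine is in this group.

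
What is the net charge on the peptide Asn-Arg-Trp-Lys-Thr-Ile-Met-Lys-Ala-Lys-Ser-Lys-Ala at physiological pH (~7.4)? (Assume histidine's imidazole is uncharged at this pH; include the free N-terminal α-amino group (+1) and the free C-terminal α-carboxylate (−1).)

At pH ~7.4 the Lys and Arg side chains are protonated (+1), the Asp and Glu side chains are deprotonated (−1), and with His taken as neutral all other side chains carry no charge.
Positive (K, R): Arg2, Lys4, Lys8, Lys10, Lys12 → +5.
Negative (D, E): none → −0.
The N-terminus (+1) and C-terminus (−1) cancel.
Net charge = (+5) + (−0) = +5.

+5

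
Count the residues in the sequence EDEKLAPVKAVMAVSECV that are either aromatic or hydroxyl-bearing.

Aromatic: F, W, Y. Hydroxyl-bearing: S, T, Y.
Aromatic residues here: none (0).
Hydroxyl-bearing residues here: S15 (1).
(Y belongs to both groups, but none appear in this sequence.) Total = 0 + 1 = 1.

1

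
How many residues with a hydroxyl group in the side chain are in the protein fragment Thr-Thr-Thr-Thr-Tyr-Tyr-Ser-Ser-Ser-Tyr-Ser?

S, T, and Y are the three residues with a side-chain hydroxyl.
Matching residues: Thr1, Thr2, Thr3, Thr4, Tyr5, Tyr6, Ser7, Ser8, Ser9, Tyr10, Ser11.

11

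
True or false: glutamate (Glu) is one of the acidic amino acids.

True

The acidic residues are Asp (D) and Glu (E), whose side chains end in a carboxylate group.
Glutamate is in this group.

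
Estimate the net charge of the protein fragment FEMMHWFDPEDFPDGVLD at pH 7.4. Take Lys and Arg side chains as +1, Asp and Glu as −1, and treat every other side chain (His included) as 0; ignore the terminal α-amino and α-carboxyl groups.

Positive (K, R): none → +0.
Negative (D, E): E2, D8, E10, D11, D14, D18 → −6.
Net charge = (+0) + (−6) = −6.

-6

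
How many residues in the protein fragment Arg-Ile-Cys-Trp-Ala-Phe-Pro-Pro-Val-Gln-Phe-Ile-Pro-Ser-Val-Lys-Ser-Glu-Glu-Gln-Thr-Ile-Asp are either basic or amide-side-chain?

4

Basic: H, K, R. Amide-side-chain: N, Q.
Basic residues here: Arg1, Lys16 (2).
Amide-side-chain residues here: Gln10, Gln20 (2).
The two groups share no amino acid, so total = 2 + 2 = 4.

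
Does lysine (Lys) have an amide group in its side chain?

Only N (asparagine) and Q (glutamine) carry a side-chain carboxamide.
Lysine is not in this group.

No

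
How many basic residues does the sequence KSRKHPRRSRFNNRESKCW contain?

Lysine (K), arginine (R), and histidine (H) have basic, nitrogen-containing side chains.
Matching residues: K1, R3, K4, H5, R7, R8, R10, R14, K17.

9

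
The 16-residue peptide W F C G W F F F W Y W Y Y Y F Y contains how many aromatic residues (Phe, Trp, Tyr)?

14

Matching residues: W1, F2, W5, F6, F7, F8, W9, Y10, W11, Y12, Y13, Y14, F15, Y16.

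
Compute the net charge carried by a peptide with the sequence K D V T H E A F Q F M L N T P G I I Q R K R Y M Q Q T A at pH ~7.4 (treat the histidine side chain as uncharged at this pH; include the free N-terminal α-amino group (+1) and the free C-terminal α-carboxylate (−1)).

Near pH 7.4, K and R contribute +1 each, D and E contribute −1 each, and every other side chain (His included, as stated) is uncharged.
Positive (K, R): K1, R20, K21, R22 → +4.
Negative (D, E): D2, E6 → −2.
The N-terminus (+1) and C-terminus (−1) cancel.
Net charge = (+4) + (−2) = +2.

+2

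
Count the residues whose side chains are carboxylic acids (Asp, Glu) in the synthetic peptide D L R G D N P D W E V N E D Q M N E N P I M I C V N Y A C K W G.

7

Matching residues: D1, D5, D8, E10, E13, D14, E18.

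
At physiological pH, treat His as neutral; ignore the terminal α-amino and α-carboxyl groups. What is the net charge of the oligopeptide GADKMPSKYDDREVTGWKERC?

At pH ~7.4 the Lys and Arg side chains are protonated (+1), the Asp and Glu side chains are deprotonated (−1), and with His taken as neutral all other side chains carry no charge.
Positive (K, R): K4, K8, R12, K18, R20 → +5.
Negative (D, E): D3, D10, D11, E13, E19 → −5.
Net charge = (+5) + (−5) = 0.

0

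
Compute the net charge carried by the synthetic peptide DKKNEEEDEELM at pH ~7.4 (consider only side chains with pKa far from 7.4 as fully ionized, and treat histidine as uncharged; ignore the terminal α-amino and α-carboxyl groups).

-5

Near pH 7.4, K and R contribute +1 each, D and E contribute −1 each, and every other side chain (His included, as stated) is uncharged.
Positive (K, R): K2, K3 → +2.
Negative (D, E): D1, E5, E6, E7, D8, E9, E10 → −7.
Net charge = (+2) + (−7) = −5.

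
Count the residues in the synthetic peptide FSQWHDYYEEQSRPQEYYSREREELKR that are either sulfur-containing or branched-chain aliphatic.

Sulfur-containing: C, M. Branched-chain aliphatic: I, L, V.
Sulfur-containing residues here: none (0).
Branched-chain aliphatic residues here: L25 (1).
The two groups share no amino acid, so total = 0 + 1 = 1.

1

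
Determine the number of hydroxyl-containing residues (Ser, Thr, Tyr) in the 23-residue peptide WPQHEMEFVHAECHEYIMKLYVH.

2

Matching residues: Y16, Y21.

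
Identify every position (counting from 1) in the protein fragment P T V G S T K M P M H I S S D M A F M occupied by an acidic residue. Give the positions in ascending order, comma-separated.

15

Only D (aspartate) and E (glutamate) carry a side-chain carboxylic acid.
Matching residues: D15.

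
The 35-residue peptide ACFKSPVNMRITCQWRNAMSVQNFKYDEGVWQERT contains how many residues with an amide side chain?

6

Asparagine (N) and glutamine (Q) have uncharged amide side chains.
Matching residues: N8, Q14, N17, Q22, N23, Q32.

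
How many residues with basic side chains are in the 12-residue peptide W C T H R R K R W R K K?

The basic amino acids are Lys (K), Arg (R), and His (H).
Matching residues: H4, R5, R6, K7, R8, R10, K11, K12.

8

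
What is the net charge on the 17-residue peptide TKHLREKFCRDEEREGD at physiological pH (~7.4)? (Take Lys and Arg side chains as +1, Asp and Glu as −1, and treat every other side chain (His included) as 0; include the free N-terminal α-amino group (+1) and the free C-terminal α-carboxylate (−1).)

Positive (K, R): K2, R5, K7, R10, R14 → +5.
Negative (D, E): E6, D11, E12, E13, E15, D17 → −6.
The N-terminus (+1) and C-terminus (−1) cancel.
Net charge = (+5) + (−6) = −1.

-1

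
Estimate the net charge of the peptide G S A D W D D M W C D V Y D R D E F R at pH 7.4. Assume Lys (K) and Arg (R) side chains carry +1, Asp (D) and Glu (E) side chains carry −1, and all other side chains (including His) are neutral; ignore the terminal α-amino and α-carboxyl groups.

Positive (K, R): R15, R19 → +2.
Negative (D, E): D4, D6, D7, D11, D14, D16, E17 → −7.
Net charge = (+2) + (−7) = −5.

-5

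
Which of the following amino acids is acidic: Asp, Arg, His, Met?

Aspartate (D) and glutamate (E) have carboxylic-acid side chains and are the acidic amino acids.
Of the listed options, only Asp belongs to this group.

Asp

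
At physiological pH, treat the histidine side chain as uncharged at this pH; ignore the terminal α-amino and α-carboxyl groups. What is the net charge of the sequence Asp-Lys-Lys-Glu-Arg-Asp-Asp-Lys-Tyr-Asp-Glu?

Near pH 7.4, K and R contribute +1 each, D and E contribute −1 each, and every other side chain (His included, as stated) is uncharged.
Positive (K, R): Lys2, Lys3, Arg5, Lys8 → +4.
Negative (D, E): Asp1, Glu4, Asp6, Asp7, Asp10, Glu11 → −6.
Net charge = (+4) + (−6) = −2.

-2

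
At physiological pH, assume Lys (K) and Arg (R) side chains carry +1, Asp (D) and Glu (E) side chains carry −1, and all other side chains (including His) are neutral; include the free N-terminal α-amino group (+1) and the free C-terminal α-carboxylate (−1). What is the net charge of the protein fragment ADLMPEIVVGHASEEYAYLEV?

Positive (K, R): none → +0.
Negative (D, E): D2, E6, E14, E15, E20 → −5.
The N-terminus (+1) and C-terminus (−1) cancel.
Net charge = (+0) + (−5) = −5.

-5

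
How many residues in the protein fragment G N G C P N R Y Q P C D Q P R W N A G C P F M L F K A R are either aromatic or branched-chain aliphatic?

5

Aromatic: F, W, Y. Branched-chain aliphatic: I, L, V.
Aromatic residues here: Y8, W16, F22, F25 (4).
Branched-chain aliphatic residues here: L24 (1).
The two groups share no amino acid, so total = 4 + 1 = 5.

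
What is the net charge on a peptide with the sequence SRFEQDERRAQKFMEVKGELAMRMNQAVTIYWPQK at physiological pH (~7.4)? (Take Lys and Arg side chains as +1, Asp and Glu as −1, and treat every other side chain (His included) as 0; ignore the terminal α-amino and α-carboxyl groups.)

Positive (K, R): R2, R8, R9, K12, K17, R23, K35 → +7.
Negative (D, E): E4, D6, E7, E15, E19 → −5.
Net charge = (+7) + (−5) = +2.

+2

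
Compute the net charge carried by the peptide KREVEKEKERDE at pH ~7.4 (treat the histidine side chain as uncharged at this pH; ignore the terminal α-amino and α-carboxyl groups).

-1

The side chains ionized at physiological pH are Lys/Arg (+1) and Asp/Glu (−1); with His treated as neutral, nothing else contributes.
Positive (K, R): K1, R2, K6, K8, R10 → +5.
Negative (D, E): E3, E5, E7, E9, D11, E12 → −6.
Net charge = (+5) + (−6) = −1.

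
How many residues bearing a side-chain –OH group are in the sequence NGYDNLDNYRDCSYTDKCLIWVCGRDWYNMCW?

Serine (S), threonine (T), and tyrosine (Y) each carry a hydroxyl group on the side chain.
Matching residues: Y3, Y9, S13, Y14, T15, Y28.

6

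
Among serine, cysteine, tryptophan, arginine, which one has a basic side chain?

Lysine (K), arginine (R), and histidine (H) have basic, nitrogen-containing side chains.
Of the listed options, only arginine belongs to this group.

arginine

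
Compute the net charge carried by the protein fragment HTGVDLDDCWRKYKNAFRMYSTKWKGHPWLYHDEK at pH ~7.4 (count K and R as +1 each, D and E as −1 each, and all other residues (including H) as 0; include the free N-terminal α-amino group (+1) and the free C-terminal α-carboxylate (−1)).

Positive (K, R): R11, K12, K14, R18, K23, K25, K35 → +7.
Negative (D, E): D5, D7, D8, D33, E34 → −5.
The N-terminus (+1) and C-terminus (−1) cancel.
Net charge = (+7) + (−5) = +2.

+2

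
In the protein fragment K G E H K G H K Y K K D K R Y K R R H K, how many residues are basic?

14

The basic amino acids are Lys (K), Arg (R), and His (H).
Matching residues: K1, H4, K5, H7, K8, K10, K11, K13, R14, K16, R17, R18, H19, K20.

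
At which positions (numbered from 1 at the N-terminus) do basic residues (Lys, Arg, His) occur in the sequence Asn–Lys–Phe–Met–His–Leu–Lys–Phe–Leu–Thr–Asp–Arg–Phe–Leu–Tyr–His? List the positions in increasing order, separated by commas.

Matching residues: Lys2, His5, Lys7, Arg12, His16.

2, 5, 7, 12, 16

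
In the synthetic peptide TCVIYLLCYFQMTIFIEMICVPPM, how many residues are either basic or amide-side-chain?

Basic: H, K, R. Amide-side-chain: N, Q.
Basic residues here: none (0).
Amide-side-chain residues here: Q11 (1).
The two groups share no amino acid, so total = 0 + 1 = 1.

1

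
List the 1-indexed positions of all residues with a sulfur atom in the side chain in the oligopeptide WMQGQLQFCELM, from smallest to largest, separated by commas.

Only Cys (C) and Met (M) have a sulfur atom in the side chain.
Matching residues: M2, C9, M12.

2, 9, 12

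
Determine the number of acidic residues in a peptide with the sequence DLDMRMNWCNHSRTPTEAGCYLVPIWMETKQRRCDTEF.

6

Only D (aspartate) and E (glutamate) carry a side-chain carboxylic acid.
Matching residues: D1, D3, E17, E28, D35, E37.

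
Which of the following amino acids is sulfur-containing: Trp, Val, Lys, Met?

Met

The sulfur-bearing residues are cysteine (–SH) and methionine (–S–CH₃).
Of the listed options, only Met belongs to this group.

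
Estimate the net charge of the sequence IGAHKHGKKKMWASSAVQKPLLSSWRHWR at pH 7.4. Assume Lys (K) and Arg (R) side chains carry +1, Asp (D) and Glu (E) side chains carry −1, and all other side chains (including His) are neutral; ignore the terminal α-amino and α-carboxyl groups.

Positive (K, R): K5, K8, K9, K10, K19, R26, R29 → +7.
Negative (D, E): none → −0.
Net charge = (+7) + (−0) = +7.

+7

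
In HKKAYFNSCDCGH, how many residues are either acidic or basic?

5

Acidic: D, E. Basic: H, K, R.
Acidic residues here: D10 (1).
Basic residues here: H1, K2, K3, H13 (4).
The two groups share no amino acid, so total = 1 + 4 = 5.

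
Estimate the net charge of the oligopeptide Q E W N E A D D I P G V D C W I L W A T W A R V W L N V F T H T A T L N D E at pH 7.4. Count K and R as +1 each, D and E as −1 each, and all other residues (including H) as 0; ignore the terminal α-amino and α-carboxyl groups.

Positive (K, R): R23 → +1.
Negative (D, E): E2, E5, D7, D8, D13, D37, E38 → −7.
Net charge = (+1) + (−7) = −6.

-6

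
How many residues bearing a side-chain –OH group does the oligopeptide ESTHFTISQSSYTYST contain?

Serine (S), threonine (T), and tyrosine (Y) each carry a hydroxyl group on the side chain.
Matching residues: S2, T3, T6, S8, S10, S11, Y12, T13, Y14, S15, T16.

11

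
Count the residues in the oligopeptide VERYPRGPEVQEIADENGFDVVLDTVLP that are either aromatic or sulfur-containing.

Aromatic: F, W, Y. Sulfur-containing: C, M.
Aromatic residues here: Y4, F19 (2).
Sulfur-containing residues here: none (0).
The two groups share no amino acid, so total = 2 + 0 = 2.

2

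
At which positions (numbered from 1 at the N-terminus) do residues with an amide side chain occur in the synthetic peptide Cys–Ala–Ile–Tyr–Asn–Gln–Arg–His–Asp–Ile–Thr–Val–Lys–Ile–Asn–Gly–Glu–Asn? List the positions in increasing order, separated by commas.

The amide-side-chain residues are Asn (N) and Gln (Q).
Matching residues: Asn5, Gln6, Asn15, Asn18.

5, 6, 15, 18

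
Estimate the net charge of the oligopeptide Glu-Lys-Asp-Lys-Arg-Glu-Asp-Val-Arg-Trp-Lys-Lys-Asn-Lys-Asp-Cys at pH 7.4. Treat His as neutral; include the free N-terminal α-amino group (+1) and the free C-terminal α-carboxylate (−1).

The side chains ionized at physiological pH are Lys/Arg (+1) and Asp/Glu (−1); with His treated as neutral, nothing else contributes.
Positive (K, R): Lys2, Lys4, Arg5, Arg9, Lys11, Lys12, Lys14 → +7.
Negative (D, E): Glu1, Asp3, Glu6, Asp7, Asp15 → −5.
The N-terminus (+1) and C-terminus (−1) cancel.
Net charge = (+7) + (−5) = +2.

+2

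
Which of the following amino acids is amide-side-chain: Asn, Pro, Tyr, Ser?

Asn

Only N (asparagine) and Q (glutamine) carry a side-chain carboxamide.
Of the listed options, only Asn belongs to this group.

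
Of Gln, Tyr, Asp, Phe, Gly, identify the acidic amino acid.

Aspartate (D) and glutamate (E) have carboxylic-acid side chains and are the acidic amino acids.
Of the listed options, only Asp belongs to this group.

Asp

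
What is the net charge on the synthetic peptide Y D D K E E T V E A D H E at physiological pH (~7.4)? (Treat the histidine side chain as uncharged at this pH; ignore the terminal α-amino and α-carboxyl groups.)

-6

Near pH 7.4, K and R contribute +1 each, D and E contribute −1 each, and every other side chain (His included, as stated) is uncharged.
Positive (K, R): K4 → +1.
Negative (D, E): D2, D3, E5, E6, E9, D11, E13 → −7.
Net charge = (+1) + (−7) = −6.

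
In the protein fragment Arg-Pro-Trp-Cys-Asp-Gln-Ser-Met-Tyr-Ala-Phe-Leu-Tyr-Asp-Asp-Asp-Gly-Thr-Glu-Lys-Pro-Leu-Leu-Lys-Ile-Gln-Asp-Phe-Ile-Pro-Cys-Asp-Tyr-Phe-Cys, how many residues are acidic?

Only D (aspartate) and E (glutamate) carry a side-chain carboxylic acid.
Matching residues: Asp5, Asp14, Asp15, Asp16, Glu19, Asp27, Asp32.

7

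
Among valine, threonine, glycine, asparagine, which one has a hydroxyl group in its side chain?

Serine (S), threonine (T), and tyrosine (Y) each carry a hydroxyl group on the side chain.
Of the listed options, only threonine belongs to this group.

threonine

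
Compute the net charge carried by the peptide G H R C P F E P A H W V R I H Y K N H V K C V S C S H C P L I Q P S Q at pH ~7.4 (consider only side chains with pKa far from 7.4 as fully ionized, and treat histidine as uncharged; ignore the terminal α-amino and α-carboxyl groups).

+3

Near pH 7.4, K and R contribute +1 each, D and E contribute −1 each, and every other side chain (His included, as stated) is uncharged.
Positive (K, R): R3, R13, K17, K21 → +4.
Negative (D, E): E7 → −1.
Net charge = (+4) + (−1) = +3.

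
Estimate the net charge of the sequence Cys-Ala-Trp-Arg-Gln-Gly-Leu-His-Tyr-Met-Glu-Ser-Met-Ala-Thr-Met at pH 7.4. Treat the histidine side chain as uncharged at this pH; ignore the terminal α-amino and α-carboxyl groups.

At pH ~7.4 the Lys and Arg side chains are protonated (+1), the Asp and Glu side chains are deprotonated (−1), and with His taken as neutral all other side chains carry no charge.
Positive (K, R): Arg4 → +1.
Negative (D, E): Glu11 → −1.
Net charge = (+1) + (−1) = 0.

0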